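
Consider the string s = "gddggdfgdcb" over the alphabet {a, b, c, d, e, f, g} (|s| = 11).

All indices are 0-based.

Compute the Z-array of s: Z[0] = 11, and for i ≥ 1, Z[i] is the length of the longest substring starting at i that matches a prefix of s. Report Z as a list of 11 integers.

[11, 0, 0, 1, 2, 0, 0, 2, 0, 0, 0]

Z[0]=11
i=1: i≥r, start 0; Z[1]=0
i=2: i≥r, start 0; Z[2]=0
i=3: i≥r, start 0; Z[3]=1 extend→box=[3,4)
i=4: i≥r, start 0; Z[4]=2 extend→box=[4,6)
i=5: min(r-i=1, Z[1]=0)=0; Z[5]=0
i=6: i≥r, start 0; Z[6]=0
i=7: i≥r, start 0; Z[7]=2 extend→box=[7,9)
i=8: min(r-i=1, Z[1]=0)=0; Z[8]=0
i=9: i≥r, start 0; Z[9]=0
i=10: i≥r, start 0; Z[10]=0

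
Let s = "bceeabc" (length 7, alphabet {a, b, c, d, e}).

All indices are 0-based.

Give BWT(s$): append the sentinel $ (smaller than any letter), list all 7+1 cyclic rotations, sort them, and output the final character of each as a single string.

cea$bbec

rank  rotation  last
    0  $bceeabc  c
    1  abc$bcee  e
    2  bc$bceea  a
    3  bceeabc$  $
    4  c$bceeab  b
    5  ceeabc$b  b
    6  eabc$bce  e
    7  eeabc$bc  c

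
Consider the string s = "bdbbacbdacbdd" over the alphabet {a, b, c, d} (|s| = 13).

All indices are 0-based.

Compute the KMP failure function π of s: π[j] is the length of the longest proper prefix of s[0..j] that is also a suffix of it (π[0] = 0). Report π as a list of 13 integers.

[0, 0, 1, 1, 0, 0, 1, 2, 0, 0, 1, 2, 0]

π[0] = 0
j=1 s[j]='d': π[1]=0 (border '')
j=2 s[j]='b': π[2]=1 (border 'b')
j=3 s[j]='b': k: 1→0; π[3]=1 (border 'b')
j=4 s[j]='a': k: 1→0; π[4]=0 (border '')
j=5 s[j]='c': π[5]=0 (border '')
j=6 s[j]='b': π[6]=1 (border 'b')
j=7 s[j]='d': π[7]=2 (border 'bd')
j=8 s[j]='a': k: 2→0; π[8]=0 (border '')
j=9 s[j]='c': π[9]=0 (border '')
j=10 s[j]='b': π[10]=1 (border 'b')
j=11 s[j]='d': π[11]=2 (border 'bd')
j=12 s[j]='d': k: 2→0; π[12]=0 (border '')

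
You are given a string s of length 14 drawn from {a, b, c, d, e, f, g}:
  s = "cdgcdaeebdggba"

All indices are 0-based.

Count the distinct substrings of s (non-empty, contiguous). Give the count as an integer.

95

sorted suffixes:
  #0 SA[0]=13  'a'
  #1 SA[1]=5  'aeebdggba'
  #2 SA[2]=12  'ba'
  #3 SA[3]=8  'bdggba'
  #4 SA[4]=3  'cdaeebdggba'
  #5 SA[5]=0  'cdgcdaeebdggba'
  #6 SA[6]=4  'daeebdggba'
  #7 SA[7]=1  'dgcdaeebdggba'
  #8 SA[8]=9  'dggba'
  #9 SA[9]=7  'ebdggba'
  #10 SA[10]=6  'eebdggba'
  #11 SA[11]=11  'gba'
  #12 SA[12]=2  'gcdaeebdggba'
  #13 SA[13]=10  'ggba'

SA = [13, 5, 12, 8, 3, 0, 4, 1, 9, 7, 6, 11, 2, 10]
[i] adj suffixes → lcp
  [1] 13/5 → 1 ('a')
  [2] 5/12 → 0 ('')
  [3] 12/8 → 1 ('b')
  [4] 8/3 → 0 ('')
  [5] 3/0 → 2 ('cd')
  [6] 0/4 → 0 ('')
  [7] 4/1 → 1 ('d')
  [8] 1/9 → 2 ('dg')
  [9] 9/7 → 0 ('')
  [10] 7/6 → 1 ('e')
  [11] 6/11 → 0 ('')
  [12] 11/2 → 1 ('g')
  [13] 2/10 → 1 ('g')

n(n+1)/2 = 14·15/2 = 105
Σ LCP = 0 + 1 + 0 + 1 + 0 + 2 + 0 + 1 + 2 + 0 + 1 + 0 + 1 + 1 = 10
distinct = 105 − 10 = 95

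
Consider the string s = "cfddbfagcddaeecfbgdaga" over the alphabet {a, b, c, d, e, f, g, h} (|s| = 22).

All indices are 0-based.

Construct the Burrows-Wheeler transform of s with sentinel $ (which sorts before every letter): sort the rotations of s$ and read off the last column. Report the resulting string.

agddfdfge$dgdcfeabccaab

rank  rotation                 last
    0  $cfddbfagcddaeecfbgdaga  a
    1  a$cfddbfagcddaeecfbgdag  g
    2  aeecfbgdaga$cfddbfagcdd  d
    3  aga$cfddbfagcddaeecfbgd  d
    4  agcddaeecfbgdaga$cfddbf  f
    5  bfagcddaeecfbgdaga$cfdd  d
    6  bgdaga$cfddbfagcddaeecf  f
    7  cddaeecfbgdaga$cfddbfag  g
    8  cfbgdaga$cfddbfagcddaee  e
    9  cfddbfagcddaeecfbgdaga$  $
   10  daeecfbgdaga$cfddbfagcd  d
   11  daga$cfddbfagcddaeecfbg  g
   12  dbfagcddaeecfbgdaga$cfd  d
   13  ddaeecfbgdaga$cfddbfagc  c
   14  ddbfagcddaeecfbgdaga$cf  f
   15  ecfbgdaga$cfddbfagcddae  e
   16  eecfbgdaga$cfddbfagcdda  a
   17  fagcddaeecfbgdaga$cfddb  b
   18  fbgdaga$cfddbfagcddaeec  c
   19  fddbfagcddaeecfbgdaga$c  c
   20  ga$cfddbfagcddaeecfbgda  a
   21  gcddaeecfbgdaga$cfddbfa  a
   22  gdaga$cfddbfagcddaeecfb  b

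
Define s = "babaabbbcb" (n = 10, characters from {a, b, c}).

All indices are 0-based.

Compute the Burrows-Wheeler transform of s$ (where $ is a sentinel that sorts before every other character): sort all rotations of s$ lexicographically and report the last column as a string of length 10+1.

rank  rotation     last
    0  $babaabbbcb  b
    1  aabbbcb$bab  b
    2  abaabbbcb$b  b
    3  abbbcb$baba  a
    4  b$babaabbbc  c
    5  baabbbcb$ba  a
    6  babaabbbcb$  $
    7  bbbcb$babaa  a
    8  bbcb$babaab  b
    9  bcb$babaabb  b
   10  cb$babaabbb  b

bbbaca$abbb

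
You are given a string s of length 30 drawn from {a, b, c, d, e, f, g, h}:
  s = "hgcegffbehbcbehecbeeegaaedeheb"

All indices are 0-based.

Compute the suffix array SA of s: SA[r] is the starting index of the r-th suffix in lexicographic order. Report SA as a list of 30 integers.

[22, 23, 29, 10, 17, 7, 12, 16, 11, 2, 25, 28, 15, 24, 18, 19, 20, 3, 8, 26, 13, 6, 5, 21, 1, 4, 9, 27, 14, 0]

sorted suffixes:
  #0 SA[0]=22  'aaedeheb'
  #1 SA[1]=23  'aedeheb'
  #2 SA[2]=29  'b'
  #3 SA[3]=10  'bcbehecbeeegaaedeheb'
  #4 SA[4]=17  'beeegaaedeheb'
  #5 SA[5]=7  'behbcbehecbeeegaaedeheb'
  #6 SA[6]=12  'behecbeeegaaedeheb'
  #7 SA[7]=16  'cbeeegaaedeheb'
  #8 SA[8]=11  'cbehecbeeegaaedeheb'
  #9 SA[9]=2  'cegffbehbcbehecbeeegaaedeheb'
  #10 SA[10]=25  'deheb'
  #11 SA[11]=28  'eb'
  #12 SA[12]=15  'ecbeeegaaedeheb'
  #13 SA[13]=24  'edeheb'
  #14 SA[14]=18  'eeegaaedeheb'
  #15 SA[15]=19  'eegaaedeheb'
  #16 SA[16]=20  'egaaedeheb'
  #17 SA[17]=3  'egffbehbcbehecbeeegaaedeheb'
  #18 SA[18]=8  'ehbcbehecbeeegaaedeheb'
  #19 SA[19]=26  'eheb'
  #20 SA[20]=13  'ehecbeeegaaedeheb'
  #21 SA[21]=6  'fbehbcbehecbeeegaaedeheb'
  #22 SA[22]=5  'ffbehbcbehecbeeegaaedeheb'
  #23 SA[23]=21  'gaaedeheb'
  #24 SA[24]=1  'gcegffbehbcbehecbeeegaaedeheb'
  #25 SA[25]=4  'gffbehbcbehecbeeegaaedeheb'
  #26 SA[26]=9  'hbcbehecbeeegaaedeheb'
  #27 SA[27]=27  'heb'
  #28 SA[28]=14  'hecbeeegaaedeheb'
  #29 SA[29]=0  'hgcegffbehbcbehecbeeegaaedeheb'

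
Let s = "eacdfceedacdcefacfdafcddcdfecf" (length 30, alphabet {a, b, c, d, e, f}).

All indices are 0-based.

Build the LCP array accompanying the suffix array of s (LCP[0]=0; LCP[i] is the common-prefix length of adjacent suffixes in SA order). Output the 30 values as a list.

rank→(start, suffix):
  0 → (9, 'acdcefacfdafcddcdfecf')
  1 → (1, 'acdfceedacdcefacfdafcddcdfecf')
  2 → (15, 'acfdafcddcdfecf')
  3 → (19, 'afcddcdfecf')
  4 → (10, 'cdcefacfdafcddcdfecf')
  5 → (21, 'cddcdfecf')
  6 → (2, 'cdfceedacdcefacfdafcddcdfecf')
  7 → (24, 'cdfecf')
  8 → (5, 'ceedacdcefacfdafcddcdfecf')
  9 → (12, 'cefacfdafcddcdfecf')
  10 → (28, 'cf')
  11 → (16, 'cfdafcddcdfecf')
  12 → (8, 'dacdcefacfdafcddcdfecf')
  13 → (18, 'dafcddcdfecf')
  14 → (23, 'dcdfecf')
  15 → (11, 'dcefacfdafcddcdfecf')
  16 → (22, 'ddcdfecf')
  17 → (3, 'dfceedacdcefacfdafcddcdfecf')
  18 → (25, 'dfecf')
  19 → (0, 'eacdfceedacdcefacfdafcddcdfecf')
  20 → (27, 'ecf')
  21 → (7, 'edacdcefacfdafcddcdfecf')
  22 → (6, 'eedacdcefacfdafcddcdfecf')
  23 → (13, 'efacfdafcddcdfecf')
  24 → (29, 'f')
  25 → (14, 'facfdafcddcdfecf')
  26 → (20, 'fcddcdfecf')
  27 → (4, 'fceedacdcefacfdafcddcdfecf')
  28 → (17, 'fdafcddcdfecf')
  29 → (26, 'fecf')

SA = [9, 1, 15, 19, 10, 21, 2, 24, 5, 12, 28, 16, 8, 18, 23, 11, 22, 3, 25, 0, 27, 7, 6, 13, 29, 14, 20, 4, 17, 26]
rank  pair      lcp
   1  s[9:],s[1:]  3  'acd'
   2  s[1:],s[15:]  2  'ac'
   3  s[15:],s[19:]  1  'a'
   4  s[19:],s[10:]  0  ''
   5  s[10:],s[21:]  2  'cd'
   6  s[21:],s[2:]  2  'cd'
   7  s[2:],s[24:]  3  'cdf'
   8  s[24:],s[5:]  1  'c'
   9  s[5:],s[12:]  2  'ce'
  10  s[12:],s[28:]  1  'c'
  11  s[28:],s[16:]  2  'cf'
  12  s[16:],s[8:]  0  ''
  13  s[8:],s[18:]  2  'da'
  14  s[18:],s[23:]  1  'd'
  15  s[23:],s[11:]  2  'dc'
  16  s[11:],s[22:]  1  'd'
  17  s[22:],s[3:]  1  'd'
  18  s[3:],s[25:]  2  'df'
  19  s[25:],s[0:]  0  ''
  20  s[0:],s[27:]  1  'e'
  21  s[27:],s[7:]  1  'e'
  22  s[7:],s[6:]  1  'e'
  23  s[6:],s[13:]  1  'e'
  24  s[13:],s[29:]  0  ''
  25  s[29:],s[14:]  1  'f'
  26  s[14:],s[20:]  1  'f'
  27  s[20:],s[4:]  2  'fc'
  28  s[4:],s[17:]  1  'f'
  29  s[17:],s[26:]  1  'f'

[0, 3, 2, 1, 0, 2, 2, 3, 1, 2, 1, 2, 0, 2, 1, 2, 1, 1, 2, 0, 1, 1, 1, 1, 0, 1, 1, 2, 1, 1]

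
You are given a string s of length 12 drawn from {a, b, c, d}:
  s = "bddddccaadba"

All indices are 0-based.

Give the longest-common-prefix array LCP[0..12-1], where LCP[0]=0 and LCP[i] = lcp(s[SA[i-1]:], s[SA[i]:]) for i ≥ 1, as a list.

rank→(start, suffix):
  0 → (11, 'a')
  1 → (7, 'aadba')
  2 → (8, 'adba')
  3 → (10, 'ba')
  4 → (0, 'bddddccaadba')
  5 → (6, 'caadba')
  6 → (5, 'ccaadba')
  7 → (9, 'dba')
  8 → (4, 'dccaadba')
  9 → (3, 'ddccaadba')
  10 → (2, 'dddccaadba')
  11 → (1, 'ddddccaadba')

SA = [11, 7, 8, 10, 0, 6, 5, 9, 4, 3, 2, 1]
[i] adj suffixes → lcp
  [1] 11/7 → 1 ('a')
  [2] 7/8 → 1 ('a')
  [3] 8/10 → 0 ('')
  [4] 10/0 → 1 ('b')
  [5] 0/6 → 0 ('')
  [6] 6/5 → 1 ('c')
  [7] 5/9 → 0 ('')
  [8] 9/4 → 1 ('d')
  [9] 4/3 → 1 ('d')
  [10] 3/2 → 2 ('dd')
  [11] 2/1 → 3 ('ddd')

[0, 1, 1, 0, 1, 0, 1, 0, 1, 1, 2, 3]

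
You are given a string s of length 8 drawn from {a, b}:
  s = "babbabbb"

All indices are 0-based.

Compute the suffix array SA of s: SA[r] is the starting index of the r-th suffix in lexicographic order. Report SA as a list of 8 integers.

sorted suffixes:
  #0 SA[0]=1  'abbabbb'
  #1 SA[1]=4  'abbb'
  #2 SA[2]=7  'b'
  #3 SA[3]=0  'babbabbb'
  #4 SA[4]=3  'babbb'
  #5 SA[5]=6  'bb'
  #6 SA[6]=2  'bbabbb'
  #7 SA[7]=5  'bbb'

[1, 4, 7, 0, 3, 6, 2, 5]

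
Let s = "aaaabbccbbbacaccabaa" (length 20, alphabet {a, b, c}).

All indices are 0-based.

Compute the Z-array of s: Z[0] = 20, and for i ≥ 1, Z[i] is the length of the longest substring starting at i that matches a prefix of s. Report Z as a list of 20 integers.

Z[0]=20
i=1: fresh scan; Z[1]=3 extend→box=[1,4)
i=2: min(r-i=2, Z[1]=3)=2; Z[2]=2
i=3: min(r-i=1, Z[2]=2)=1; Z[3]=1
i=4: fresh scan; Z[4]=0
i=5: fresh scan; Z[5]=0
i=6: fresh scan; Z[6]=0
i=7: fresh scan; Z[7]=0
i=8: fresh scan; Z[8]=0
i=9: fresh scan; Z[9]=0
i=10: fresh scan; Z[10]=0
i=11: fresh scan; Z[11]=1 extend→box=[11,12)
i=12: fresh scan; Z[12]=0
i=13: fresh scan; Z[13]=1 extend→box=[13,14)
i=14: fresh scan; Z[14]=0
i=15: fresh scan; Z[15]=0
i=16: fresh scan; Z[16]=1 extend→box=[16,17)
i=17: fresh scan; Z[17]=0
i=18: fresh scan; Z[18]=2 extend→box=[18,20)
i=19: min(r-i=1, Z[1]=3)=1; Z[19]=1

[20, 3, 2, 1, 0, 0, 0, 0, 0, 0, 0, 1, 0, 1, 0, 0, 1, 0, 2, 1]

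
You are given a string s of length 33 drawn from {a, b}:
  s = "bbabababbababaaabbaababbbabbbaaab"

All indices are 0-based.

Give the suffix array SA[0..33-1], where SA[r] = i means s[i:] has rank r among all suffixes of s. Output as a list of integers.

sorted suffixes:
  #0 SA[0]=29  'aaab'
  #1 SA[1]=13  'aaabbaababbbabbbaaab'
  #2 SA[2]=30  'aab'
  #3 SA[3]=18  'aababbbabbbaaab'
  #4 SA[4]=14  'aabbaababbbabbbaaab'
  #5 SA[5]=31  'ab'
  #6 SA[6]=11  'abaaabbaababbbabbbaaab'
  #7 SA[7]=9  'ababaaabbaababbbabbbaaab'
  #8 SA[8]=2  'abababbababaaabbaababbbabbbaaab'
  #9 SA[9]=4  'ababbababaaabbaababbbabbbaaab'
  #10 SA[10]=19  'ababbbabbbaaab'
  #11 SA[11]=15  'abbaababbbabbbaaab'
  #12 SA[12]=6  'abbababaaabbaababbbabbbaaab'
  #13 SA[13]=25  'abbbaaab'
  #14 SA[14]=21  'abbbabbbaaab'
  #15 SA[15]=32  'b'
  #16 SA[16]=28  'baaab'
  #17 SA[17]=12  'baaabbaababbbabbbaaab'
  #18 SA[18]=17  'baababbbabbbaaab'
  #19 SA[19]=10  'babaaabbaababbbabbbaaab'
  #20 SA[20]=8  'bababaaabbaababbbabbbaaab'
  #21 SA[21]=1  'babababbababaaabbaababbbabbbaaab'
  #22 SA[22]=3  'bababbababaaabbaababbbabbbaaab'
  #23 SA[23]=5  'babbababaaabbaababbbabbbaaab'
  #24 SA[24]=24  'babbbaaab'
  #25 SA[25]=20  'babbbabbbaaab'
  #26 SA[26]=27  'bbaaab'
  #27 SA[27]=16  'bbaababbbabbbaaab'
  #28 SA[28]=7  'bbababaaabbaababbbabbbaaab'
  #29 SA[29]=0  'bbabababbababaaabbaababbbabbbaaab'
  #30 SA[30]=23  'bbabbbaaab'
  #31 SA[31]=26  'bbbaaab'
  #32 SA[32]=22  'bbbabbbaaab'

[29, 13, 30, 18, 14, 31, 11, 9, 2, 4, 19, 15, 6, 25, 21, 32, 28, 12, 17, 10, 8, 1, 3, 5, 24, 20, 27, 16, 7, 0, 23, 26, 22]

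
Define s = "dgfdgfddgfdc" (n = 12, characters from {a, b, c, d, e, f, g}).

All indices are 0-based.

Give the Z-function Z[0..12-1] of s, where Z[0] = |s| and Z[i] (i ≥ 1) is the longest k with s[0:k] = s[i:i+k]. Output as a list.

[12, 0, 0, 4, 0, 0, 1, 4, 0, 0, 1, 0]

Z[0]=12
i=1: i≥r, start 0; Z[1]=0
i=2: i≥r, start 0; Z[2]=0
i=3: i≥r, start 0; Z[3]=4 scan→box=[3,7)
i=4: min(r-i=3, Z[1]=0)=0; Z[4]=0
i=5: min(r-i=2, Z[2]=0)=0; Z[5]=0
i=6: min(r-i=1, Z[3]=4)=1; Z[6]=1
i=7: i≥r, start 0; Z[7]=4 scan→box=[7,11)
i=8: min(r-i=3, Z[1]=0)=0; Z[8]=0
i=9: min(r-i=2, Z[2]=0)=0; Z[9]=0
i=10: min(r-i=1, Z[3]=4)=1; Z[10]=1
i=11: i≥r, start 0; Z[11]=0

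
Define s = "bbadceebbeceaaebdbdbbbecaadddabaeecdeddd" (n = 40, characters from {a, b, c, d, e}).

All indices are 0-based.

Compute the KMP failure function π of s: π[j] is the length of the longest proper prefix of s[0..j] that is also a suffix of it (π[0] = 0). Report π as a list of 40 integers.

[0, 1, 0, 0, 0, 0, 0, 1, 2, 0, 0, 0, 0, 0, 0, 1, 0, 1, 0, 1, 2, 2, 0, 0, 0, 0, 0, 0, 0, 0, 1, 0, 0, 0, 0, 0, 0, 0, 0, 0]

π[0] = 0
j=1 s[j]='b': π[1]=1 (border 'b')
j=2 s[j]='a': k: 1→0; π[2]=0 (border '')
j=3 s[j]='d': π[3]=0 (border '')
j=4 s[j]='c': π[4]=0 (border '')
j=5 s[j]='e': π[5]=0 (border '')
j=6 s[j]='e': π[6]=0 (border '')
j=7 s[j]='b': π[7]=1 (border 'b')
j=8 s[j]='b': π[8]=2 (border 'bb')
j=9 s[j]='e': k: 2→1→0; π[9]=0 (border '')
j=10 s[j]='c': π[10]=0 (border '')
j=11 s[j]='e': π[11]=0 (border '')
j=12 s[j]='a': π[12]=0 (border '')
j=13 s[j]='a': π[13]=0 (border '')
j=14 s[j]='e': π[14]=0 (border '')
j=15 s[j]='b': π[15]=1 (border 'b')
j=16 s[j]='d': k: 1→0; π[16]=0 (border '')
j=17 s[j]='b': π[17]=1 (border 'b')
j=18 s[j]='d': k: 1→0; π[18]=0 (border '')
j=19 s[j]='b': π[19]=1 (border 'b')
j=20 s[j]='b': π[20]=2 (border 'bb')
j=21 s[j]='b': k: 2→1; π[21]=2 (border 'bb')
j=22 s[j]='e': k: 2→1→0; π[22]=0 (border '')
j=23 s[j]='c': π[23]=0 (border '')
j=24 s[j]='a': π[24]=0 (border '')
j=25 s[j]='a': π[25]=0 (border '')
j=26 s[j]='d': π[26]=0 (border '')
j=27 s[j]='d': π[27]=0 (border '')
j=28 s[j]='d': π[28]=0 (border '')
j=29 s[j]='a': π[29]=0 (border '')
j=30 s[j]='b': π[30]=1 (border 'b')
j=31 s[j]='a': k: 1→0; π[31]=0 (border '')
j=32 s[j]='e': π[32]=0 (border '')
j=33 s[j]='e': π[33]=0 (border '')
j=34 s[j]='c': π[34]=0 (border '')
j=35 s[j]='d': π[35]=0 (border '')
j=36 s[j]='e': π[36]=0 (border '')
j=37 s[j]='d': π[37]=0 (border '')
j=38 s[j]='d': π[38]=0 (border '')
j=39 s[j]='d': π[39]=0 (border '')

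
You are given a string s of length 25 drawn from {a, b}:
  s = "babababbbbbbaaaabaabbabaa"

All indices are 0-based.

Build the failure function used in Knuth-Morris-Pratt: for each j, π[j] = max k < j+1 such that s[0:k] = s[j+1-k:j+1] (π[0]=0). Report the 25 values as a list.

[0, 0, 1, 2, 3, 4, 5, 1, 1, 1, 1, 1, 2, 0, 0, 0, 1, 2, 0, 1, 1, 2, 3, 4, 0]

π[0] = 0
j=1 s[j]='a': π[1]=0 (border '')
j=2 s[j]='b': π[2]=1 (border 'b')
j=3 s[j]='a': π[3]=2 (border 'ba')
j=4 s[j]='b': π[4]=3 (border 'bab')
j=5 s[j]='a': π[5]=4 (border 'baba')
j=6 s[j]='b': π[6]=5 (border 'babab')
j=7 s[j]='b': k: 5→3→1→0; π[7]=1 (border 'b')
j=8 s[j]='b': k: 1→0; π[8]=1 (border 'b')
j=9 s[j]='b': k: 1→0; π[9]=1 (border 'b')
j=10 s[j]='b': k: 1→0; π[10]=1 (border 'b')
j=11 s[j]='b': k: 1→0; π[11]=1 (border 'b')
j=12 s[j]='a': π[12]=2 (border 'ba')
j=13 s[j]='a': k: 2→0; π[13]=0 (border '')
j=14 s[j]='a': π[14]=0 (border '')
j=15 s[j]='a': π[15]=0 (border '')
j=16 s[j]='b': π[16]=1 (border 'b')
j=17 s[j]='a': π[17]=2 (border 'ba')
j=18 s[j]='a': k: 2→0; π[18]=0 (border '')
j=19 s[j]='b': π[19]=1 (border 'b')
j=20 s[j]='b': k: 1→0; π[20]=1 (border 'b')
j=21 s[j]='a': π[21]=2 (border 'ba')
j=22 s[j]='b': π[22]=3 (border 'bab')
j=23 s[j]='a': π[23]=4 (border 'baba')
j=24 s[j]='a': k: 4→2→0; π[24]=0 (border '')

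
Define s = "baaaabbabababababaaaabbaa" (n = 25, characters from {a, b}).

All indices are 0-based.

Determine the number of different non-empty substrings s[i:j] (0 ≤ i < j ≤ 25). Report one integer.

223

rank→(start, suffix):
  0 → (24, 'a')
  1 → (23, 'aa')
  2 → (17, 'aaaabbaa')
  3 → (1, 'aaaabbabababababaaaabbaa')
  4 → (18, 'aaabbaa')
  5 → (2, 'aaabbabababababaaaabbaa')
  6 → (19, 'aabbaa')
  7 → (3, 'aabbabababababaaaabbaa')
  8 → (15, 'abaaaabbaa')
  9 → (13, 'ababaaaabbaa')
  10 → (11, 'abababaaaabbaa')
  11 → (9, 'ababababaaaabbaa')
  12 → (7, 'abababababaaaabbaa')
  13 → (20, 'abbaa')
  14 → (4, 'abbabababababaaaabbaa')
  15 → (22, 'baa')
  16 → (16, 'baaaabbaa')
  17 → (0, 'baaaabbabababababaaaabbaa')
  18 → (14, 'babaaaabbaa')
  19 → (12, 'bababaaaabbaa')
  20 → (10, 'babababaaaabbaa')
  21 → (8, 'bababababaaaabbaa')
  22 → (6, 'babababababaaaabbaa')
  23 → (21, 'bbaa')
  24 → (5, 'bbabababababaaaabbaa')

SA = [24, 23, 17, 1, 18, 2, 19, 3, 15, 13, 11, 9, 7, 20, 4, 22, 16, 0, 14, 12, 10, 8, 6, 21, 5]
i: (SA[i-1],SA[i]) lcp shared
  1: (24,23) 1 'a'
  2: (23,17) 2 'aa'
  3: (17,1) 7 'aaaabba'
  4: (1,18) 3 'aaa'
  5: (18,2) 6 'aaabba'
  6: (2,19) 2 'aa'
  7: (19,3) 5 'aabba'
  8: (3,15) 1 'a'
  9: (15,13) 3 'aba'
  10: (13,11) 5 'ababa'
  11: (11,9) 7 'abababa'
  12: (9,7) 9 'ababababa'
  13: (7,20) 2 'ab'
  14: (20,4) 4 'abba'
  15: (4,22) 0 ''
  16: (22,16) 3 'baa'
  17: (16,0) 8 'baaaabba'
  18: (0,14) 2 'ba'
  19: (14,12) 4 'baba'
  20: (12,10) 6 'bababa'
  21: (10,8) 8 'babababa'
  22: (8,6) 10 'bababababa'
  23: (6,21) 1 'b'
  24: (21,5) 3 'bba'

n(n+1)/2 = 25·26/2 = 325
Σ LCP = 0 + 1 + 2 + 7 + 3 + 6 + 2 + 5 + 1 + 3 + 5 + 7 + 9 + 2 + 4 + 0 + 3 + 8 + 2 + 4 + 6 + 8 + 10 + 1 + 3 = 102
distinct = 325 − 102 = 223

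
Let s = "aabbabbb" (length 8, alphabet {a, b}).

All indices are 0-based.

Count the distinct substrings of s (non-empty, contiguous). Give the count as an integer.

rank | idx | suffix
   0 |   0 | aabbabbb
   1 |   1 | abbabbb
   2 |   4 | abbb
   3 |   7 | b
   4 |   3 | babbb
   5 |   6 | bb
   6 |   2 | bbabbb
   7 |   5 | bbb

SA = [0, 1, 4, 7, 3, 6, 2, 5]
i: (SA[i-1],SA[i]) lcp shared
  1: (0,1) 1 'a'
  2: (1,4) 3 'abb'
  3: (4,7) 0 ''
  4: (7,3) 1 'b'
  5: (3,6) 1 'b'
  6: (6,2) 2 'bb'
  7: (2,5) 2 'bb'

n(n+1)/2 = 8·9/2 = 36
Σ LCP = 0 + 1 + 3 + 0 + 1 + 1 + 2 + 2 = 10
distinct = 36 − 10 = 26

26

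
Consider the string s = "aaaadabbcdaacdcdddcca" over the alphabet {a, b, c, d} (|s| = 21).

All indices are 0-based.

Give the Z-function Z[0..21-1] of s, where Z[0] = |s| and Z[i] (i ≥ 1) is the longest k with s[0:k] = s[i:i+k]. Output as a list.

[21, 3, 2, 1, 0, 1, 0, 0, 0, 0, 2, 1, 0, 0, 0, 0, 0, 0, 0, 0, 1]

Z[0]=21
i=1: outside box; Z[1]=3 extend→box=[1,4)
i=2: min(r-i=2, Z[1]=3)=2; Z[2]=2
i=3: min(r-i=1, Z[2]=2)=1; Z[3]=1
i=4: outside box; Z[4]=0
i=5: outside box; Z[5]=1 extend→box=[5,6)
i=6: outside box; Z[6]=0
i=7: outside box; Z[7]=0
i=8: outside box; Z[8]=0
i=9: outside box; Z[9]=0
i=10: outside box; Z[10]=2 extend→box=[10,12)
i=11: min(r-i=1, Z[1]=3)=1; Z[11]=1
i=12: outside box; Z[12]=0
i=13: outside box; Z[13]=0
i=14: outside box; Z[14]=0
i=15: outside box; Z[15]=0
i=16: outside box; Z[16]=0
i=17: outside box; Z[17]=0
i=18: outside box; Z[18]=0
i=19: outside box; Z[19]=0
i=20: outside box; Z[20]=1 extend→box=[20,21)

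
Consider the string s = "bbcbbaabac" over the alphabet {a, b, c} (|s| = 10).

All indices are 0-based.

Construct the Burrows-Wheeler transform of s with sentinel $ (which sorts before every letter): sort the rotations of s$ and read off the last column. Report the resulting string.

cbabbac$bab

rank  rotation     last
    0  $bbcbbaabac  c
    1  aabac$bbcbb  b
    2  abac$bbcbba  a
    3  ac$bbcbbaab  b
    4  baabac$bbcb  b
    5  bac$bbcbbaa  a
    6  bbaabac$bbc  c
    7  bbcbbaabac$  $
    8  bcbbaabac$b  b
    9  c$bbcbbaaba  a
   10  cbbaabac$bb  b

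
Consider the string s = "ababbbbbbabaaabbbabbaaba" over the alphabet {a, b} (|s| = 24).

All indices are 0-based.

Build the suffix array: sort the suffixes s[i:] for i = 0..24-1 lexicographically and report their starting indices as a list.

[23, 11, 20, 12, 21, 9, 0, 17, 13, 2, 22, 10, 19, 8, 16, 1, 18, 7, 15, 6, 14, 5, 4, 3]

rank→(start, suffix):
  0 → (23, 'a')
  1 → (11, 'aaabbbabbaaba')
  2 → (20, 'aaba')
  3 → (12, 'aabbbabbaaba')
  4 → (21, 'aba')
  5 → (9, 'abaaabbbabbaaba')
  6 → (0, 'ababbbbbbabaaabbbabbaaba')
  7 → (17, 'abbaaba')
  8 → (13, 'abbbabbaaba')
  9 → (2, 'abbbbbbabaaabbbabbaaba')
  10 → (22, 'ba')
  11 → (10, 'baaabbbabbaaba')
  12 → (19, 'baaba')
  13 → (8, 'babaaabbbabbaaba')
  14 → (16, 'babbaaba')
  15 → (1, 'babbbbbbabaaabbbabbaaba')
  16 → (18, 'bbaaba')
  17 → (7, 'bbabaaabbbabbaaba')
  18 → (15, 'bbabbaaba')
  19 → (6, 'bbbabaaabbbabbaaba')
  20 → (14, 'bbbabbaaba')
  21 → (5, 'bbbbabaaabbbabbaaba')
  22 → (4, 'bbbbbabaaabbbabbaaba')
  23 → (3, 'bbbbbbabaaabbbabbaaba')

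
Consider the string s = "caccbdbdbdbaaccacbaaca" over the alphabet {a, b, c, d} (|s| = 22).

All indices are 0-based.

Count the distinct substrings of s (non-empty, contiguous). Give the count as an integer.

211

sorted suffixes:
  #0 SA[0]=21  'a'
  #1 SA[1]=18  'aaca'
  #2 SA[2]=11  'aaccacbaaca'
  #3 SA[3]=19  'aca'
  #4 SA[4]=15  'acbaaca'
  #5 SA[5]=12  'accacbaaca'
  #6 SA[6]=1  'accbdbdbdbaaccacbaaca'
  #7 SA[7]=17  'baaca'
  #8 SA[8]=10  'baaccacbaaca'
  #9 SA[9]=8  'bdbaaccacbaaca'
  #10 SA[10]=6  'bdbdbaaccacbaaca'
  #11 SA[11]=4  'bdbdbdbaaccacbaaca'
  #12 SA[12]=20  'ca'
  #13 SA[13]=14  'cacbaaca'
  #14 SA[14]=0  'caccbdbdbdbaaccacbaaca'
  #15 SA[15]=16  'cbaaca'
  #16 SA[16]=3  'cbdbdbdbaaccacbaaca'
  #17 SA[17]=13  'ccacbaaca'
  #18 SA[18]=2  'ccbdbdbdbaaccacbaaca'
  #19 SA[19]=9  'dbaaccacbaaca'
  #20 SA[20]=7  'dbdbaaccacbaaca'
  #21 SA[21]=5  'dbdbdbaaccacbaaca'

SA = [21, 18, 11, 19, 15, 12, 1, 17, 10, 8, 6, 4, 20, 14, 0, 16, 3, 13, 2, 9, 7, 5]
i: (SA[i-1],SA[i]) lcp shared
  1: (21,18) 1 'a'
  2: (18,11) 3 'aac'
  3: (11,19) 1 'a'
  4: (19,15) 2 'ac'
  5: (15,12) 2 'ac'
  6: (12,1) 3 'acc'
  7: (1,17) 0 ''
  8: (17,10) 4 'baac'
  9: (10,8) 1 'b'
  10: (8,6) 3 'bdb'
  11: (6,4) 5 'bdbdb'
  12: (4,20) 0 ''
  13: (20,14) 2 'ca'
  14: (14,0) 3 'cac'
  15: (0,16) 1 'c'
  16: (16,3) 2 'cb'
  17: (3,13) 1 'c'
  18: (13,2) 2 'cc'
  19: (2,9) 0 ''
  20: (9,7) 2 'db'
  21: (7,5) 4 'dbdb'

n(n+1)/2 = 22·23/2 = 253
Σ LCP = 0 + 1 + 3 + 1 + 2 + 2 + 3 + 0 + 4 + 1 + 3 + 5 + 0 + 2 + 3 + 1 + 2 + 1 + 2 + 0 + 2 + 4 = 42
distinct = 253 − 42 = 211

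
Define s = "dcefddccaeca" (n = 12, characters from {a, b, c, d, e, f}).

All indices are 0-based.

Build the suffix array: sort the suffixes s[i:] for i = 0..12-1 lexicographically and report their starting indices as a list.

[11, 8, 10, 7, 6, 1, 5, 0, 4, 9, 2, 3]

rank | idx | suffix
   0 |  11 | a
   1 |   8 | aeca
   2 |  10 | ca
   3 |   7 | caeca
   4 |   6 | ccaeca
   5 |   1 | cefddccaeca
   6 |   5 | dccaeca
   7 |   0 | dcefddccaeca
   8 |   4 | ddccaeca
   9 |   9 | eca
  10 |   2 | efddccaeca
  11 |   3 | fddccaeca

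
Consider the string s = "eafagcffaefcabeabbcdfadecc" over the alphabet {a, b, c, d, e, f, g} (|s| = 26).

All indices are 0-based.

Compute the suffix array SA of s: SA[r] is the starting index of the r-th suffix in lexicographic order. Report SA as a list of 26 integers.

rank→(start, suffix):
  0 → (15, 'abbcdfadecc')
  1 → (12, 'abeabbcdfadecc')
  2 → (21, 'adecc')
  3 → (8, 'aefcabeabbcdfadecc')
  4 → (1, 'afagcffaefcabeabbcdfadecc')
  5 → (3, 'agcffaefcabeabbcdfadecc')
  6 → (16, 'bbcdfadecc')
  7 → (17, 'bcdfadecc')
  8 → (13, 'beabbcdfadecc')
  9 → (25, 'c')
  10 → (11, 'cabeabbcdfadecc')
  11 → (24, 'cc')
  12 → (18, 'cdfadecc')
  13 → (5, 'cffaefcabeabbcdfadecc')
  14 → (22, 'decc')
  15 → (19, 'dfadecc')
  16 → (14, 'eabbcdfadecc')
  17 → (0, 'eafagcffaefcabeabbcdfadecc')
  18 → (23, 'ecc')
  19 → (9, 'efcabeabbcdfadecc')
  20 → (20, 'fadecc')
  21 → (7, 'faefcabeabbcdfadecc')
  22 → (2, 'fagcffaefcabeabbcdfadecc')
  23 → (10, 'fcabeabbcdfadecc')
  24 → (6, 'ffaefcabeabbcdfadecc')
  25 → (4, 'gcffaefcabeabbcdfadecc')

[15, 12, 21, 8, 1, 3, 16, 17, 13, 25, 11, 24, 18, 5, 22, 19, 14, 0, 23, 9, 20, 7, 2, 10, 6, 4]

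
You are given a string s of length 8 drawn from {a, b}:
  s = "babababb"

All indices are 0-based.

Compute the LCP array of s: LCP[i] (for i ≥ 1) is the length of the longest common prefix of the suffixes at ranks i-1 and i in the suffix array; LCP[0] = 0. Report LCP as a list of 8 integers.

rank | idx | suffix
   0 |   1 | abababb
   1 |   3 | ababb
   2 |   5 | abb
   3 |   7 | b
   4 |   0 | babababb
   5 |   2 | bababb
   6 |   4 | babb
   7 |   6 | bb

SA = [1, 3, 5, 7, 0, 2, 4, 6]
i: (SA[i-1],SA[i]) lcp shared
  1: (1,3) 4 'abab'
  2: (3,5) 2 'ab'
  3: (5,7) 0 ''
  4: (7,0) 1 'b'
  5: (0,2) 5 'babab'
  6: (2,4) 3 'bab'
  7: (4,6) 1 'b'

[0, 4, 2, 0, 1, 5, 3, 1]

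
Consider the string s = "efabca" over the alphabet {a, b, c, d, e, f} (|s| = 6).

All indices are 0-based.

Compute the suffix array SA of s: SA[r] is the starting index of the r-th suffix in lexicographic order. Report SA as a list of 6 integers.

[5, 2, 3, 4, 0, 1]

sorted suffixes:
  #0 SA[0]=5  'a'
  #1 SA[1]=2  'abca'
  #2 SA[2]=3  'bca'
  #3 SA[3]=4  'ca'
  #4 SA[4]=0  'efabca'
  #5 SA[5]=1  'fabca'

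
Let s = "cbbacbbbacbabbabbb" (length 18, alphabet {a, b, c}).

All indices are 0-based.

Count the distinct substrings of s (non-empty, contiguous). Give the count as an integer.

rank | idx | suffix
   0 |  11 | abbabbb
   1 |  14 | abbb
   2 |   8 | acbabbabbb
   3 |   3 | acbbbacbabbabbb
   4 |  17 | b
   5 |  10 | babbabbb
   6 |  13 | babbb
   7 |   7 | bacbabbabbb
   8 |   2 | bacbbbacbabbabbb
   9 |  16 | bb
  10 |  12 | bbabbb
  11 |   6 | bbacbabbabbb
  12 |   1 | bbacbbbacbabbabbb
  13 |  15 | bbb
  14 |   5 | bbbacbabbabbb
  15 |   9 | cbabbabbb
  16 |   0 | cbbacbbbacbabbabbb
  17 |   4 | cbbbacbabbabbb

SA = [11, 14, 8, 3, 17, 10, 13, 7, 2, 16, 12, 6, 1, 15, 5, 9, 0, 4]
[i] adj suffixes → lcp
  [1] 11/14 → 3 ('abb')
  [2] 14/8 → 1 ('a')
  [3] 8/3 → 3 ('acb')
  [4] 3/17 → 0 ('')
  [5] 17/10 → 1 ('b')
  [6] 10/13 → 4 ('babb')
  [7] 13/7 → 2 ('ba')
  [8] 7/2 → 4 ('bacb')
  [9] 2/16 → 1 ('b')
  [10] 16/12 → 2 ('bb')
  [11] 12/6 → 3 ('bba')
  [12] 6/1 → 5 ('bbacb')
  [13] 1/15 → 2 ('bb')
  [14] 15/5 → 3 ('bbb')
  [15] 5/9 → 0 ('')
  [16] 9/0 → 2 ('cb')
  [17] 0/4 → 3 ('cbb')

n(n+1)/2 = 18·19/2 = 171
Σ LCP = 0 + 3 + 1 + 3 + 0 + 1 + 4 + 2 + 4 + 1 + 2 + 3 + 5 + 2 + 3 + 0 + 2 + 3 = 39
distinct = 171 − 39 = 132

132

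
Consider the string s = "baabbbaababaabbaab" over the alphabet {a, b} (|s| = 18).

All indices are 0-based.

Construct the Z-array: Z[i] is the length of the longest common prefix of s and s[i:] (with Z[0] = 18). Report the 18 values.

[18, 0, 0, 1, 1, 4, 0, 0, 2, 0, 5, 0, 0, 1, 4, 0, 0, 1]

Z[0]=18
i=1: outside box; Z[1]=0
i=2: outside box; Z[2]=0
i=3: outside box; Z[3]=1 grow→box=[3,4)
i=4: outside box; Z[4]=1 grow→box=[4,5)
i=5: outside box; Z[5]=4 grow→box=[5,9)
i=6: min(r-i=3, Z[1]=0)=0; Z[6]=0
i=7: min(r-i=2, Z[2]=0)=0; Z[7]=0
i=8: min(r-i=1, Z[3]=1)=1; Z[8]=2 grow→box=[8,10)
i=9: min(r-i=1, Z[1]=0)=0; Z[9]=0
i=10: outside box; Z[10]=5 grow→box=[10,15)
i=11: min(r-i=4, Z[1]=0)=0; Z[11]=0
i=12: min(r-i=3, Z[2]=0)=0; Z[12]=0
i=13: min(r-i=2, Z[3]=1)=1; Z[13]=1
i=14: min(r-i=1, Z[4]=1)=1; Z[14]=4 grow→box=[14,18)
i=15: min(r-i=3, Z[1]=0)=0; Z[15]=0
i=16: min(r-i=2, Z[2]=0)=0; Z[16]=0
i=17: min(r-i=1, Z[3]=1)=1; Z[17]=1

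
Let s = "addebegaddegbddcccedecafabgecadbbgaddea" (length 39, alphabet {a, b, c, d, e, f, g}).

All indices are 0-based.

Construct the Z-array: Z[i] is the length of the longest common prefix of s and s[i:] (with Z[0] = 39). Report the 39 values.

[39, 0, 0, 0, 0, 0, 0, 4, 0, 0, 0, 0, 0, 0, 0, 0, 0, 0, 0, 0, 0, 0, 1, 0, 1, 0, 0, 0, 0, 2, 0, 0, 0, 0, 4, 0, 0, 0, 1]

Z[0]=39
i=1: fresh scan; Z[1]=0
i=2: fresh scan; Z[2]=0
i=3: fresh scan; Z[3]=0
i=4: fresh scan; Z[4]=0
i=5: fresh scan; Z[5]=0
i=6: fresh scan; Z[6]=0
i=7: fresh scan; Z[7]=4 extend→box=[7,11)
i=8: min(r-i=3, Z[1]=0)=0; Z[8]=0
i=9: min(r-i=2, Z[2]=0)=0; Z[9]=0
i=10: min(r-i=1, Z[3]=0)=0; Z[10]=0
i=11: fresh scan; Z[11]=0
i=12: fresh scan; Z[12]=0
i=13: fresh scan; Z[13]=0
i=14: fresh scan; Z[14]=0
i=15: fresh scan; Z[15]=0
i=16: fresh scan; Z[16]=0
i=17: fresh scan; Z[17]=0
i=18: fresh scan; Z[18]=0
i=19: fresh scan; Z[19]=0
i=20: fresh scan; Z[20]=0
i=21: fresh scan; Z[21]=0
i=22: fresh scan; Z[22]=1 extend→box=[22,23)
i=23: fresh scan; Z[23]=0
i=24: fresh scan; Z[24]=1 extend→box=[24,25)
i=25: fresh scan; Z[25]=0
i=26: fresh scan; Z[26]=0
i=27: fresh scan; Z[27]=0
i=28: fresh scan; Z[28]=0
i=29: fresh scan; Z[29]=2 extend→box=[29,31)
i=30: min(r-i=1, Z[1]=0)=0; Z[30]=0
i=31: fresh scan; Z[31]=0
i=32: fresh scan; Z[32]=0
i=33: fresh scan; Z[33]=0
i=34: fresh scan; Z[34]=4 extend→box=[34,38)
i=35: min(r-i=3, Z[1]=0)=0; Z[35]=0
i=36: min(r-i=2, Z[2]=0)=0; Z[36]=0
i=37: min(r-i=1, Z[3]=0)=0; Z[37]=0
i=38: fresh scan; Z[38]=1 extend→box=[38,39)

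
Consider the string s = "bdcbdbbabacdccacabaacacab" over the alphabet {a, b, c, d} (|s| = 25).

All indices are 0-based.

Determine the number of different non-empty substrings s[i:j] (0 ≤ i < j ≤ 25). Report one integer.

284

sorted suffixes:
  #0 SA[0]=18  'aacacab'
  #1 SA[1]=23  'ab'
  #2 SA[2]=16  'abaacacab'
  #3 SA[3]=7  'abacdccacabaacacab'
  #4 SA[4]=21  'acab'
  #5 SA[5]=14  'acabaacacab'
  #6 SA[6]=19  'acacab'
  #7 SA[7]=9  'acdccacabaacacab'
  #8 SA[8]=24  'b'
  #9 SA[9]=17  'baacacab'
  #10 SA[10]=6  'babacdccacabaacacab'
  #11 SA[11]=8  'bacdccacabaacacab'
  #12 SA[12]=5  'bbabacdccacabaacacab'
  #13 SA[13]=3  'bdbbabacdccacabaacacab'
  #14 SA[14]=0  'bdcbdbbabacdccacabaacacab'
  #15 SA[15]=22  'cab'
  #16 SA[16]=15  'cabaacacab'
  #17 SA[17]=20  'cacab'
  #18 SA[18]=13  'cacabaacacab'
  #19 SA[19]=2  'cbdbbabacdccacabaacacab'
  #20 SA[20]=12  'ccacabaacacab'
  #21 SA[21]=10  'cdccacabaacacab'
  #22 SA[22]=4  'dbbabacdccacabaacacab'
  #23 SA[23]=1  'dcbdbbabacdccacabaacacab'
  #24 SA[24]=11  'dccacabaacacab'

SA = [18, 23, 16, 7, 21, 14, 19, 9, 24, 17, 6, 8, 5, 3, 0, 22, 15, 20, 13, 2, 12, 10, 4, 1, 11]
i: (SA[i-1],SA[i]) lcp shared
  1: (18,23) 1 'a'
  2: (23,16) 2 'ab'
  3: (16,7) 3 'aba'
  4: (7,21) 1 'a'
  5: (21,14) 4 'acab'
  6: (14,19) 3 'aca'
  7: (19,9) 2 'ac'
  8: (9,24) 0 ''
  9: (24,17) 1 'b'
  10: (17,6) 2 'ba'
  11: (6,8) 2 'ba'
  12: (8,5) 1 'b'
  13: (5,3) 1 'b'
  14: (3,0) 2 'bd'
  15: (0,22) 0 ''
  16: (22,15) 3 'cab'
  17: (15,20) 2 'ca'
  18: (20,13) 5 'cacab'
  19: (13,2) 1 'c'
  20: (2,12) 1 'c'
  21: (12,10) 1 'c'
  22: (10,4) 0 ''
  23: (4,1) 1 'd'
  24: (1,11) 2 'dc'

n(n+1)/2 = 25·26/2 = 325
Σ LCP = 0 + 1 + 2 + 3 + 1 + 4 + 3 + 2 + 0 + 1 + 2 + 2 + 1 + 1 + 2 + 0 + 3 + 2 + 5 + 1 + 1 + 1 + 0 + 1 + 2 = 41
distinct = 325 − 41 = 284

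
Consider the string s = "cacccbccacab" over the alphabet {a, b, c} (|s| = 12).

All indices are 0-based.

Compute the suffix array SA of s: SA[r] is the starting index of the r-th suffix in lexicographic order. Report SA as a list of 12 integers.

[10, 8, 1, 11, 5, 9, 7, 0, 4, 6, 3, 2]

rank | idx | suffix
   0 |  10 | ab
   1 |   8 | acab
   2 |   1 | acccbccacab
   3 |  11 | b
   4 |   5 | bccacab
   5 |   9 | cab
   6 |   7 | cacab
   7 |   0 | cacccbccacab
   8 |   4 | cbccacab
   9 |   6 | ccacab
  10 |   3 | ccbccacab
  11 |   2 | cccbccacab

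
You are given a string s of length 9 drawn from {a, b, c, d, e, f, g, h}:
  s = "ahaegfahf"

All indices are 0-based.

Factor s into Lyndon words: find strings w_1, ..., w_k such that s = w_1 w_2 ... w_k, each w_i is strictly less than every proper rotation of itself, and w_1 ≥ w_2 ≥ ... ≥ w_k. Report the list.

["ah", "aegfahf"]

emit factor 1: 'ah' (i=0, period=2)
emit factor 2: 'aegfahf' (i=2, period=7)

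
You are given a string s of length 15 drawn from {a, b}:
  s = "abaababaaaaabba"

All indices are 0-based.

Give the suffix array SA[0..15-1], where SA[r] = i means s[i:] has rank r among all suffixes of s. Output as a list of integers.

rank | idx | suffix
   0 |  14 | a
   1 |   7 | aaaaabba
   2 |   8 | aaaabba
   3 |   9 | aaabba
   4 |   2 | aababaaaaabba
   5 |  10 | aabba
   6 |   5 | abaaaaabba
   7 |   0 | abaababaaaaabba
   8 |   3 | ababaaaaabba
   9 |  11 | abba
  10 |  13 | ba
  11 |   6 | baaaaabba
  12 |   1 | baababaaaaabba
  13 |   4 | babaaaaabba
  14 |  12 | bba

[14, 7, 8, 9, 2, 10, 5, 0, 3, 11, 13, 6, 1, 4, 12]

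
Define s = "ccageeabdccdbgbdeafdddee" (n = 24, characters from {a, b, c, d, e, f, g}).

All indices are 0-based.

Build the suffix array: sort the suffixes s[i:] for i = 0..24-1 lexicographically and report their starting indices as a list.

sorted suffixes:
  #0 SA[0]=6  'abdccdbgbdeafdddee'
  #1 SA[1]=17  'afdddee'
  #2 SA[2]=2  'ageeabdccdbgbdeafdddee'
  #3 SA[3]=7  'bdccdbgbdeafdddee'
  #4 SA[4]=14  'bdeafdddee'
  #5 SA[5]=12  'bgbdeafdddee'
  #6 SA[6]=1  'cageeabdccdbgbdeafdddee'
  #7 SA[7]=0  'ccageeabdccdbgbdeafdddee'
  #8 SA[8]=9  'ccdbgbdeafdddee'
  #9 SA[9]=10  'cdbgbdeafdddee'
  #10 SA[10]=11  'dbgbdeafdddee'
  #11 SA[11]=8  'dccdbgbdeafdddee'
  #12 SA[12]=19  'dddee'
  #13 SA[13]=20  'ddee'
  #14 SA[14]=15  'deafdddee'
  #15 SA[15]=21  'dee'
  #16 SA[16]=23  'e'
  #17 SA[17]=5  'eabdccdbgbdeafdddee'
  #18 SA[18]=16  'eafdddee'
  #19 SA[19]=22  'ee'
  #20 SA[20]=4  'eeabdccdbgbdeafdddee'
  #21 SA[21]=18  'fdddee'
  #22 SA[22]=13  'gbdeafdddee'
  #23 SA[23]=3  'geeabdccdbgbdeafdddee'

[6, 17, 2, 7, 14, 12, 1, 0, 9, 10, 11, 8, 19, 20, 15, 21, 23, 5, 16, 22, 4, 18, 13, 3]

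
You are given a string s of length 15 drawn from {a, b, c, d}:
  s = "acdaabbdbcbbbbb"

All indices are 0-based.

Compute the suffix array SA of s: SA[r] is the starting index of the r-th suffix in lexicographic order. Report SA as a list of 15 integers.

[3, 4, 0, 14, 13, 12, 11, 10, 5, 8, 6, 9, 1, 2, 7]

sorted suffixes:
  #0 SA[0]=3  'aabbdbcbbbbb'
  #1 SA[1]=4  'abbdbcbbbbb'
  #2 SA[2]=0  'acdaabbdbcbbbbb'
  #3 SA[3]=14  'b'
  #4 SA[4]=13  'bb'
  #5 SA[5]=12  'bbb'
  #6 SA[6]=11  'bbbb'
  #7 SA[7]=10  'bbbbb'
  #8 SA[8]=5  'bbdbcbbbbb'
  #9 SA[9]=8  'bcbbbbb'
  #10 SA[10]=6  'bdbcbbbbb'
  #11 SA[11]=9  'cbbbbb'
  #12 SA[12]=1  'cdaabbdbcbbbbb'
  #13 SA[13]=2  'daabbdbcbbbbb'
  #14 SA[14]=7  'dbcbbbbb'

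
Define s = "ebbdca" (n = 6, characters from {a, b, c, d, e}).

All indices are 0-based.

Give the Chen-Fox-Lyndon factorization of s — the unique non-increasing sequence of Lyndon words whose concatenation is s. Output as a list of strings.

emit factor 1: 'e' (i=0, period=1)
emit factor 2: 'bbdc' (i=1, period=4)
emit factor 3: 'a' (i=5, period=1)

["e", "bbdc", "a"]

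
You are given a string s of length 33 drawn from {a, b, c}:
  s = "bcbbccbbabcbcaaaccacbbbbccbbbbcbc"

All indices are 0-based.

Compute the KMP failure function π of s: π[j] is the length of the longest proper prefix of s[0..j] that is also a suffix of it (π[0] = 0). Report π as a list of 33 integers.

π[0] = 0
j=1 s[j]='c': π[1]=0 (border '')
j=2 s[j]='b': π[2]=1 (border 'b')
j=3 s[j]='b': k: 1→0; π[3]=1 (border 'b')
j=4 s[j]='c': π[4]=2 (border 'bc')
j=5 s[j]='c': k: 2→0; π[5]=0 (border '')
j=6 s[j]='b': π[6]=1 (border 'b')
j=7 s[j]='b': k: 1→0; π[7]=1 (border 'b')
j=8 s[j]='a': k: 1→0; π[8]=0 (border '')
j=9 s[j]='b': π[9]=1 (border 'b')
j=10 s[j]='c': π[10]=2 (border 'bc')
j=11 s[j]='b': π[11]=3 (border 'bcb')
j=12 s[j]='c': k: 3→1; π[12]=2 (border 'bc')
j=13 s[j]='a': k: 2→0; π[13]=0 (border '')
j=14 s[j]='a': π[14]=0 (border '')
j=15 s[j]='a': π[15]=0 (border '')
j=16 s[j]='c': π[16]=0 (border '')
j=17 s[j]='c': π[17]=0 (border '')
j=18 s[j]='a': π[18]=0 (border '')
j=19 s[j]='c': π[19]=0 (border '')
j=20 s[j]='b': π[20]=1 (border 'b')
j=21 s[j]='b': k: 1→0; π[21]=1 (border 'b')
j=22 s[j]='b': k: 1→0; π[22]=1 (border 'b')
j=23 s[j]='b': k: 1→0; π[23]=1 (border 'b')
j=24 s[j]='c': π[24]=2 (border 'bc')
j=25 s[j]='c': k: 2→0; π[25]=0 (border '')
j=26 s[j]='b': π[26]=1 (border 'b')
j=27 s[j]='b': k: 1→0; π[27]=1 (border 'b')
j=28 s[j]='b': k: 1→0; π[28]=1 (border 'b')
j=29 s[j]='b': k: 1→0; π[29]=1 (border 'b')
j=30 s[j]='c': π[30]=2 (border 'bc')
j=31 s[j]='b': π[31]=3 (border 'bcb')
j=32 s[j]='c': k: 3→1; π[32]=2 (border 'bc')

[0, 0, 1, 1, 2, 0, 1, 1, 0, 1, 2, 3, 2, 0, 0, 0, 0, 0, 0, 0, 1, 1, 1, 1, 2, 0, 1, 1, 1, 1, 2, 3, 2]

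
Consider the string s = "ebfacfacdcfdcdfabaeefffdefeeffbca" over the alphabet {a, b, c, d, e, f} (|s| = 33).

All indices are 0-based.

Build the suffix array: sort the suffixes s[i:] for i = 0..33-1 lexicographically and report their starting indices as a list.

[32, 15, 6, 3, 17, 16, 30, 1, 31, 7, 12, 4, 9, 11, 8, 23, 13, 0, 26, 18, 24, 27, 19, 14, 5, 2, 29, 10, 22, 25, 28, 21, 20]

rank→(start, suffix):
  0 → (32, 'a')
  1 → (15, 'abaeefffdefeeffbca')
  2 → (6, 'acdcfdcdfabaeefffdefeeffbca')
  3 → (3, 'acfacdcfdcdfabaeefffdefeeffbca')
  4 → (17, 'aeefffdefeeffbca')
  5 → (16, 'baeefffdefeeffbca')
  6 → (30, 'bca')
  7 → (1, 'bfacfacdcfdcdfabaeefffdefeeffbca')
  8 → (31, 'ca')
  9 → (7, 'cdcfdcdfabaeefffdefeeffbca')
  10 → (12, 'cdfabaeefffdefeeffbca')
  11 → (4, 'cfacdcfdcdfabaeefffdefeeffbca')
  12 → (9, 'cfdcdfabaeefffdefeeffbca')
  13 → (11, 'dcdfabaeefffdefeeffbca')
  14 → (8, 'dcfdcdfabaeefffdefeeffbca')
  15 → (23, 'defeeffbca')
  16 → (13, 'dfabaeefffdefeeffbca')
  17 → (0, 'ebfacfacdcfdcdfabaeefffdefeeffbca')
  18 → (26, 'eeffbca')
  19 → (18, 'eefffdefeeffbca')
  20 → (24, 'efeeffbca')
  21 → (27, 'effbca')
  22 → (19, 'efffdefeeffbca')
  23 → (14, 'fabaeefffdefeeffbca')
  24 → (5, 'facdcfdcdfabaeefffdefeeffbca')
  25 → (2, 'facfacdcfdcdfabaeefffdefeeffbca')
  26 → (29, 'fbca')
  27 → (10, 'fdcdfabaeefffdefeeffbca')
  28 → (22, 'fdefeeffbca')
  29 → (25, 'feeffbca')
  30 → (28, 'ffbca')
  31 → (21, 'ffdefeeffbca')
  32 → (20, 'fffdefeeffbca')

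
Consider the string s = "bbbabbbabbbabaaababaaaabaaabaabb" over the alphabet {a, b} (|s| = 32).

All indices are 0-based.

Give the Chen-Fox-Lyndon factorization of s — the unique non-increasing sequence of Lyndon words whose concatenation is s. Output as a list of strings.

emit factor 1: 'b' (i=0, period=1)
emit factor 2: 'b' (i=1, period=1)
emit factor 3: 'b' (i=2, period=1)
emit factor 4: 'abbb' (i=3, period=4)
emit factor 5: 'abbb' (i=7, period=4)
emit factor 6: 'ab' (i=11, period=2)
emit factor 7: 'aaabab' (i=13, period=6)
emit factor 8: 'aaaabaaabaabb' (i=19, period=13)

["b", "b", "b", "abbb", "abbb", "ab", "aaabab", "aaaabaaabaabb"]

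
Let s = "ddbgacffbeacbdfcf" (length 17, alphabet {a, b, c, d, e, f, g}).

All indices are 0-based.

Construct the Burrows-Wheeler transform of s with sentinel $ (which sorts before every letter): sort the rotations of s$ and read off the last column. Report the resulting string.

rank  rotation            last
    0  $ddbgacffbeacbdfcf  f
    1  acbdfcf$ddbgacffbe  e
    2  acffbeacbdfcf$ddbg  g
    3  bdfcf$ddbgacffbeac  c
    4  beacbdfcf$ddbgacff  f
    5  bgacffbeacbdfcf$dd  d
    6  cbdfcf$ddbgacffbea  a
    7  cf$ddbgacffbeacbdf  f
    8  cffbeacbdfcf$ddbga  a
    9  dbgacffbeacbdfcf$d  d
   10  ddbgacffbeacbdfcf$  $
   11  dfcf$ddbgacffbeacb  b
   12  eacbdfcf$ddbgacffb  b
   13  f$ddbgacffbeacbdfc  c
   14  fbeacbdfcf$ddbgacf  f
   15  fcf$ddbgacffbeacbd  d
   16  ffbeacbdfcf$ddbgac  c
   17  gacffbeacbdfcf$ddb  b

fegcfdafad$bbcfdcb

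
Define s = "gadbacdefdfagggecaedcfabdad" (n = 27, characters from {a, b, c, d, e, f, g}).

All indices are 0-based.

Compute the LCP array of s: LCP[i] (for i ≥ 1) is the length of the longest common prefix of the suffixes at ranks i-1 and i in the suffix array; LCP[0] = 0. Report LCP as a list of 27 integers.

rank | idx | suffix
   0 |  22 | abdad
   1 |   4 | acdefdfagggecaedcfabdad
   2 |  25 | ad
   3 |   1 | adbacdefdfagggecaedcfabdad
   4 |  17 | aedcfabdad
   5 |  11 | agggecaedcfabdad
   6 |   3 | bacdefdfagggecaedcfabdad
   7 |  23 | bdad
   8 |  16 | caedcfabdad
   9 |   5 | cdefdfagggecaedcfabdad
  10 |  20 | cfabdad
  11 |  26 | d
  12 |  24 | dad
  13 |   2 | dbacdefdfagggecaedcfabdad
  14 |  19 | dcfabdad
  15 |   6 | defdfagggecaedcfabdad
  16 |   9 | dfagggecaedcfabdad
  17 |  15 | ecaedcfabdad
  18 |  18 | edcfabdad
  19 |   7 | efdfagggecaedcfabdad
  20 |  21 | fabdad
  21 |  10 | fagggecaedcfabdad
  22 |   8 | fdfagggecaedcfabdad
  23 |   0 | gadbacdefdfagggecaedcfabdad
  24 |  14 | gecaedcfabdad
  25 |  13 | ggecaedcfabdad
  26 |  12 | gggecaedcfabdad

SA = [22, 4, 25, 1, 17, 11, 3, 23, 16, 5, 20, 26, 24, 2, 19, 6, 9, 15, 18, 7, 21, 10, 8, 0, 14, 13, 12]
i: (SA[i-1],SA[i]) lcp shared
  1: (22,4) 1 'a'
  2: (4,25) 1 'a'
  3: (25,1) 2 'ad'
  4: (1,17) 1 'a'
  5: (17,11) 1 'a'
  6: (11,3) 0 ''
  7: (3,23) 1 'b'
  8: (23,16) 0 ''
  9: (16,5) 1 'c'
  10: (5,20) 1 'c'
  11: (20,26) 0 ''
  12: (26,24) 1 'd'
  13: (24,2) 1 'd'
  14: (2,19) 1 'd'
  15: (19,6) 1 'd'
  16: (6,9) 1 'd'
  17: (9,15) 0 ''
  18: (15,18) 1 'e'
  19: (18,7) 1 'e'
  20: (7,21) 0 ''
  21: (21,10) 2 'fa'
  22: (10,8) 1 'f'
  23: (8,0) 0 ''
  24: (0,14) 1 'g'
  25: (14,13) 1 'g'
  26: (13,12) 2 'gg'

[0, 1, 1, 2, 1, 1, 0, 1, 0, 1, 1, 0, 1, 1, 1, 1, 1, 0, 1, 1, 0, 2, 1, 0, 1, 1, 2]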